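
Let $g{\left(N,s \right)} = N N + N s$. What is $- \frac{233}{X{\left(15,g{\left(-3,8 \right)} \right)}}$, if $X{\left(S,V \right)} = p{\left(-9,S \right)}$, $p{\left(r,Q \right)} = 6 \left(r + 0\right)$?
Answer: $\frac{233}{54} \approx 4.3148$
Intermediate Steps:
$g{\left(N,s \right)} = N^{2} + N s$
$p{\left(r,Q \right)} = 6 r$
$X{\left(S,V \right)} = -54$ ($X{\left(S,V \right)} = 6 \left(-9\right) = -54$)
$- \frac{233}{X{\left(15,g{\left(-3,8 \right)} \right)}} = - \frac{233}{-54} = \left(-233\right) \left(- \frac{1}{54}\right) = \frac{233}{54}$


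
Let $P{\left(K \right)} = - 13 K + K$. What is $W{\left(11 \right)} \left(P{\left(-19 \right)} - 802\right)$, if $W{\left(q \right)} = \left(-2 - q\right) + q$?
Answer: $1148$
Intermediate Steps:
$W{\left(q \right)} = -2$
$P{\left(K \right)} = - 12 K$
$W{\left(11 \right)} \left(P{\left(-19 \right)} - 802\right) = - 2 \left(\left(-12\right) \left(-19\right) - 802\right) = - 2 \left(228 - 802\right) = \left(-2\right) \left(-574\right) = 1148$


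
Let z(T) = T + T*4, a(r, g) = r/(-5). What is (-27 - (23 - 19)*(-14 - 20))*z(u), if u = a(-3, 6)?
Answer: 327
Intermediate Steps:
a(r, g) = -r/5 (a(r, g) = r*(-⅕) = -r/5)
u = ⅗ (u = -⅕*(-3) = ⅗ ≈ 0.60000)
z(T) = 5*T (z(T) = T + 4*T = 5*T)
(-27 - (23 - 19)*(-14 - 20))*z(u) = (-27 - (23 - 19)*(-14 - 20))*(5*(⅗)) = (-27 - 4*(-34))*3 = (-27 - 1*(-136))*3 = (-27 + 136)*3 = 109*3 = 327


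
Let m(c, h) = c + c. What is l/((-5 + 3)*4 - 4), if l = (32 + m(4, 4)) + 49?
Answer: -89/12 ≈ -7.4167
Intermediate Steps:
m(c, h) = 2*c
l = 89 (l = (32 + 2*4) + 49 = (32 + 8) + 49 = 40 + 49 = 89)
l/((-5 + 3)*4 - 4) = 89/((-5 + 3)*4 - 4) = 89/(-2*4 - 4) = 89/(-8 - 4) = 89/(-12) = 89*(-1/12) = -89/12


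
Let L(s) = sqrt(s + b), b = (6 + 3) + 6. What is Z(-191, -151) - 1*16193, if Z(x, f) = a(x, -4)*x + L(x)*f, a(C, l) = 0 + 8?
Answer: -17721 - 604*I*sqrt(11) ≈ -17721.0 - 2003.2*I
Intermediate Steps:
b = 15 (b = 9 + 6 = 15)
a(C, l) = 8
L(s) = sqrt(15 + s) (L(s) = sqrt(s + 15) = sqrt(15 + s))
Z(x, f) = 8*x + f*sqrt(15 + x) (Z(x, f) = 8*x + sqrt(15 + x)*f = 8*x + f*sqrt(15 + x))
Z(-191, -151) - 1*16193 = (8*(-191) - 151*sqrt(15 - 191)) - 1*16193 = (-1528 - 604*I*sqrt(11)) - 16193 = -17721 - 604*I*sqrt(11)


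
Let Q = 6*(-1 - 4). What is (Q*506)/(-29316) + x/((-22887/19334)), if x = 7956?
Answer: -41750721513/6212549 ≈ -6720.4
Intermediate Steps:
Q = -30 (Q = 6*(-5) = -30)
(Q*506)/(-29316) + x/((-22887/19334)) = -30*506/(-29316) + 7956/((-22887/19334)) = -15180*(-1/29316) + 7956/((-22887*1/19334)) = 1265/2443 + 7956/(-22887/19334) = 1265/2443 + 7956*(-19334/22887) = 1265/2443 - 17091256/2543 = -41750721513/6212549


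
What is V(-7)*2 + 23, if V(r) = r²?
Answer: 121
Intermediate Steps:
V(-7)*2 + 23 = (-7)²*2 + 23 = 49*2 + 23 = 98 + 23 = 121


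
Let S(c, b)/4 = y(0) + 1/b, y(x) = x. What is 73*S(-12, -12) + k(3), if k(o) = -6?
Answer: -91/3 ≈ -30.333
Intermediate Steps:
S(c, b) = 4/b (S(c, b) = 4*(0 + 1/b) = 4/b)
73*S(-12, -12) + k(3) = 73*(4/(-12)) - 6 = 73*(4*(-1/12)) - 6 = 73*(-⅓) - 6 = -73/3 - 6 = -91/3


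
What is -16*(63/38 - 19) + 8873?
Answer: 173859/19 ≈ 9150.5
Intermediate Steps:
-16*(63/38 - 19) + 8873 = -16*(-659/38) + 8873 = 5272/19 + 8873 = 173859/19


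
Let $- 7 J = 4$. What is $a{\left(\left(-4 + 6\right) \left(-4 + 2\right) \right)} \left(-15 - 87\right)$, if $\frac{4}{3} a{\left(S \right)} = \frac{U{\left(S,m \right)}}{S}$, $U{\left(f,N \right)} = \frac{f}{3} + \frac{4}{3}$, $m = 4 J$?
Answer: $0$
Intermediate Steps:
$J = - \frac{4}{7}$ ($J = \left(- \frac{1}{7}\right) 4 = - \frac{4}{7} \approx -0.57143$)
$m = - \frac{16}{7}$ ($m = 4 \left(- \frac{4}{7}\right) = - \frac{16}{7} \approx -2.2857$)
$U{\left(f,N \right)} = \frac{4}{3} + \frac{f}{3}$ ($U{\left(f,N \right)} = f \frac{1}{3} + 4 \cdot \frac{1}{3} = \frac{f}{3} + \frac{4}{3} = \frac{4}{3} + \frac{f}{3}$)
$a{\left(S \right)} = \frac{3 \left(\frac{4}{3} + \frac{S}{3}\right)}{4 S}$ ($a{\left(S \right)} = \frac{3 \frac{\frac{4}{3} + \frac{S}{3}}{S}}{4} = \frac{3 \left(\frac{4}{3} + \frac{S}{3}\right)}{4 S}$)
$a{\left(\left(-4 + 6\right) \left(-4 + 2\right) \right)} \left(-15 - 87\right) = \frac{4 + \left(-4 + 6\right) \left(-4 + 2\right)}{4 \left(-4 + 6\right) \left(-4 + 2\right)} \left(-15 - 87\right) = \frac{4 + 2 \left(-2\right)}{4 \cdot 2 \left(-2\right)} \left(-102\right) = \frac{4 - 4}{4 \left(-4\right)} \left(-102\right) = \frac{1}{4} \left(- \frac{1}{4}\right) 0 \left(-102\right) = 0 \left(-102\right) = 0$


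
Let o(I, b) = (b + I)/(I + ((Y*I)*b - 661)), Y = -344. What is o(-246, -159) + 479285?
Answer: 6449317912460/13456123 ≈ 4.7929e+5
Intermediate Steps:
o(I, b) = (I + b)/(-661 + I - 344*I*b) (o(I, b) = (b + I)/(I + ((-344*I)*b - 661)) = (I + b)/(I + (-344*I*b - 661)) = (I + b)/(I + (-661 - 344*I*b)) = (I + b)/(-661 + I - 344*I*b))
o(-246, -159) + 479285 = (-246 - 159)/(-661 - 246 - 344*(-246)*(-159)) + 479285 = -405/(-661 - 246 - 13455216) + 479285 = -405/(-13456123) + 479285 = -1/13456123*(-405) + 479285 = 405/13456123 + 479285 = 6449317912460/13456123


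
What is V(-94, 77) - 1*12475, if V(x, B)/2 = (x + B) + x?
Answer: -12697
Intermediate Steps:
V(x, B) = 2*B + 4*x (V(x, B) = 2*((x + B) + x) = 2*((B + x) + x) = 2*(B + 2*x) = 2*B + 4*x)
V(-94, 77) - 1*12475 = (2*77 + 4*(-94)) - 1*12475 = (154 - 376) - 12475 = -222 - 12475 = -12697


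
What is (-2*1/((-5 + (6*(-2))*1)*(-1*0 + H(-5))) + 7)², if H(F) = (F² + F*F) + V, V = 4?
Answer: 10329796/210681 ≈ 49.031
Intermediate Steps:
H(F) = 4 + 2*F² (H(F) = (F² + F*F) + 4 = (F² + F²) + 4 = 2*F² + 4 = 4 + 2*F²)
(-2*1/((-5 + (6*(-2))*1)*(-1*0 + H(-5))) + 7)² = (-2*1/((-5 + (6*(-2))*1)*(-1*0 + (4 + 2*(-5)²))) + 7)² = (-2*1/((0 + (4 + 2*25))*(-5 - 12*1)) + 7)² = (-2*1/((0 + (4 + 50))*(-5 - 12)) + 7)² = (-2*(-1/(17*(0 + 54))) + 7)² = (-2/(54*(-17)) + 7)² = (-2/(-918) + 7)² = (-2*(-1/918) + 7)² = (1/459 + 7)² = (3214/459)² = 10329796/210681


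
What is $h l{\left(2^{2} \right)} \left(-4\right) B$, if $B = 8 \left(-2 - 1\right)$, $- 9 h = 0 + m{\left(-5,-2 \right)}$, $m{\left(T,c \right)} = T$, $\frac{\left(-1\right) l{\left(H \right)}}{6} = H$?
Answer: $-1280$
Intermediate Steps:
$l{\left(H \right)} = - 6 H$
$h = \frac{5}{9}$ ($h = - \frac{0 - 5}{9} = \left(- \frac{1}{9}\right) \left(-5\right) = \frac{5}{9} \approx 0.55556$)
$B = -24$ ($B = 8 \left(-3\right) = -24$)
$h l{\left(2^{2} \right)} \left(-4\right) B = \frac{5 \left(- 6 \cdot 2^{2}\right)}{9} \left(-4\right) \left(-24\right) = \frac{5 \left(\left(-6\right) 4\right)}{9} \left(-4\right) \left(-24\right) = \frac{5}{9} \left(-24\right) \left(-4\right) \left(-24\right) = \left(- \frac{40}{3}\right) \left(-4\right) \left(-24\right) = \frac{160}{3} \left(-24\right) = -1280$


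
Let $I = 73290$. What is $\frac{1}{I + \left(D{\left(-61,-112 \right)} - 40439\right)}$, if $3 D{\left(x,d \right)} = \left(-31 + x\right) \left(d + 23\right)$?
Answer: $\frac{3}{106741} \approx 2.8105 \cdot 10^{-5}$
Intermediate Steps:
$D{\left(x,d \right)} = \frac{\left(-31 + x\right) \left(23 + d\right)}{3}$ ($D{\left(x,d \right)} = \frac{\left(-31 + x\right) \left(d + 23\right)}{3} = \frac{\left(-31 + x\right) \left(23 + d\right)}{3}$)
$\frac{1}{I + \left(D{\left(-61,-112 \right)} - 40439\right)} = \frac{1}{73290 + \left(\left(- \frac{713}{3} - - \frac{3472}{3} + \frac{23}{3} \left(-61\right) + \frac{1}{3} \left(-112\right) \left(-61\right)\right) - 40439\right)} = \frac{1}{73290 + \left(\left(- \frac{713}{3} + \frac{3472}{3} - \frac{1403}{3} + \frac{6832}{3}\right) - 40439\right)} = \frac{1}{73290 + \left(\frac{8188}{3} - 40439\right)} = \frac{1}{73290 - \frac{113129}{3}} = \frac{1}{\frac{106741}{3}} = \frac{3}{106741}$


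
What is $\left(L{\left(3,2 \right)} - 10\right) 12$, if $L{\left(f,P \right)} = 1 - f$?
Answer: $-144$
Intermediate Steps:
$\left(L{\left(3,2 \right)} - 10\right) 12 = \left(\left(1 - 3\right) - 10\right) 12 = \left(-2 - 10\right) 12 = \left(-12\right) 12 = -144$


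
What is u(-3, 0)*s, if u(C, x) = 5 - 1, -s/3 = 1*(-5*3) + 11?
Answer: 48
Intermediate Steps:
s = 12 (s = -3*(1*(-5*3) + 11) = -3*(1*(-15) + 11) = -3*(-15 + 11) = -3*(-4) = 12)
u(C, x) = 4
u(-3, 0)*s = 4*12 = 48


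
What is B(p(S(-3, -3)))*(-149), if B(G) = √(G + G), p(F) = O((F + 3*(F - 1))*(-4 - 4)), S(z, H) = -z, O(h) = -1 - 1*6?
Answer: -149*I*√14 ≈ -557.51*I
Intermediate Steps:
O(h) = -7 (O(h) = -1 - 6 = -7)
p(F) = -7
B(G) = √2*√G (B(G) = √(2*G) = √2*√G)
B(p(S(-3, -3)))*(-149) = (√2*√(-7))*(-149) = (√2*(I*√7))*(-149) = (I*√14)*(-149) = -149*I*√14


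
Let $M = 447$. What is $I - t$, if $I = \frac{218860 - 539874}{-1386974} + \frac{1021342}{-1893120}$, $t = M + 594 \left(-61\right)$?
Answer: $\frac{23491352793070783}{656427054720} \approx 35787.0$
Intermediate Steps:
$t = -35787$ ($t = 447 + 594 \left(-61\right) = 447 - 36234 = -35787$)
$I = - \frac{202214193857}{656427054720}$ ($I = \left(218860 - 539874\right) \left(- \frac{1}{1386974}\right) + 1021342 \left(- \frac{1}{1893120}\right) = \left(-321014\right) \left(- \frac{1}{1386974}\right) - \frac{510671}{946560} = \frac{160507}{693487} - \frac{510671}{946560} = - \frac{202214193857}{656427054720} \approx -0.30805$)
$I - t = - \frac{202214193857}{656427054720} - -35787 = - \frac{202214193857}{656427054720} + 35787 = \frac{23491352793070783}{656427054720}$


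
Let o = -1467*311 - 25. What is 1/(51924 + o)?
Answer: -1/404338 ≈ -2.4732e-6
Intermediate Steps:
o = -456262 (o = -456237 - 25 = -456262)
1/(51924 + o) = 1/(51924 - 456262) = 1/(-404338) = -1/404338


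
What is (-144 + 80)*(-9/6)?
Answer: 96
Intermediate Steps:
(-144 + 80)*(-9/6) = -32*(-9)/3 = -64*(-3/2) = 96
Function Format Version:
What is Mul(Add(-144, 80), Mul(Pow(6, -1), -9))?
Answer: 96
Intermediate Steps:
Mul(Add(-144, 80), Mul(Pow(6, -1), -9)) = Mul(-64, Mul(Rational(1, 6), -9)) = Mul(-64, Rational(-3, 2)) = 96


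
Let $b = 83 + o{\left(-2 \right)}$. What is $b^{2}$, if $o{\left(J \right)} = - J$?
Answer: $7225$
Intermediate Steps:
$b = 85$ ($b = 83 - -2 = 83 + 2 = 85$)
$b^{2} = 85^{2} = 7225$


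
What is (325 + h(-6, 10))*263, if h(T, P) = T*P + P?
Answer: 72325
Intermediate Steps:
h(T, P) = P + P*T (h(T, P) = P*T + P = P + P*T)
(325 + h(-6, 10))*263 = (325 + 10*(1 - 6))*263 = (325 + 10*(-5))*263 = (325 - 50)*263 = 275*263 = 72325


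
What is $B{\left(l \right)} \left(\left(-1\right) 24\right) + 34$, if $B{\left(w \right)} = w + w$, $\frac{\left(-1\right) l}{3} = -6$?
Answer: $-830$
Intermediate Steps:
$l = 18$ ($l = \left(-3\right) \left(-6\right) = 18$)
$B{\left(w \right)} = 2 w$
$B{\left(l \right)} \left(\left(-1\right) 24\right) + 34 = 2 \cdot 18 \left(\left(-1\right) 24\right) + 34 = 36 \left(-24\right) + 34 = -864 + 34 = -830$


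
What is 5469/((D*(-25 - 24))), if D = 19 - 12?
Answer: -5469/343 ≈ -15.945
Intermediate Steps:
D = 7
5469/((D*(-25 - 24))) = 5469/((7*(-25 - 24))) = 5469/((7*(-49))) = 5469/(-343) = 5469*(-1/343) = -5469/343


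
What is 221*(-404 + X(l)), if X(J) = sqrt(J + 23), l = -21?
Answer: -89284 + 221*sqrt(2) ≈ -88972.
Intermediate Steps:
X(J) = sqrt(23 + J)
221*(-404 + X(l)) = 221*(-404 + sqrt(23 - 21)) = 221*(-404 + sqrt(2)) = -89284 + 221*sqrt(2)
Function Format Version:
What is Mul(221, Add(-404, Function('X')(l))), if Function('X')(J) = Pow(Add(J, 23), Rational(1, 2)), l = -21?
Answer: Add(-89284, Mul(221, Pow(2, Rational(1, 2)))) ≈ -88972.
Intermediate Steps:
Function('X')(J) = Pow(Add(23, J), Rational(1, 2))
Mul(221, Add(-404, Function('X')(l))) = Mul(221, Add(-404, Pow(Add(23, -21), Rational(1, 2)))) = Mul(221, Add(-404, Pow(2, Rational(1, 2)))) = Add(-89284, Mul(221, Pow(2, Rational(1, 2))))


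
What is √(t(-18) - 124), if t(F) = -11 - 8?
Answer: I*√143 ≈ 11.958*I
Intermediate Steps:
t(F) = -19
√(t(-18) - 124) = √(-19 - 124) = √(-143) = I*√143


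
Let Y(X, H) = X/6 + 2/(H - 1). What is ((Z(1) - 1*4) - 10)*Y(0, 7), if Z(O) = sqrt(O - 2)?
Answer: -14/3 + I/3 ≈ -4.6667 + 0.33333*I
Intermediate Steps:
Z(O) = sqrt(-2 + O)
Y(X, H) = 2/(-1 + H) + X/6 (Y(X, H) = X*(1/6) + 2/(-1 + H) = X/6 + 2/(-1 + H) = 2/(-1 + H) + X/6)
((Z(1) - 1*4) - 10)*Y(0, 7) = ((sqrt(-2 + 1) - 1*4) - 10)*((12 - 1*0 + 7*0)/(6*(-1 + 7))) = ((sqrt(-1) - 4) - 10)*((1/6)*(12 + 0 + 0)/6) = ((I - 4) - 10)*((1/6)*(1/6)*12) = ((-4 + I) - 10)*(1/3) = (-14 + I)*(1/3) = -14/3 + I/3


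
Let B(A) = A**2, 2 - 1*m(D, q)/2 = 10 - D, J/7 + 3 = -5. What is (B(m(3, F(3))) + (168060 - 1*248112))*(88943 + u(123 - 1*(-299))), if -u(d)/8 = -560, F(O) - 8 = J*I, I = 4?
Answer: -7469355696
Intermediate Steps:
J = -56 (J = -21 + 7*(-5) = -21 - 35 = -56)
F(O) = -216 (F(O) = 8 - 56*4 = 8 - 224 = -216)
m(D, q) = -16 + 2*D (m(D, q) = 4 - 2*(10 - D) = 4 + (-20 + 2*D) = -16 + 2*D)
u(d) = 4480 (u(d) = -8*(-560) = 4480)
(B(m(3, F(3))) + (168060 - 1*248112))*(88943 + u(123 - 1*(-299))) = ((-16 + 2*3)**2 + (168060 - 1*248112))*(88943 + 4480) = ((-16 + 6)**2 + (168060 - 248112))*93423 = ((-10)**2 - 80052)*93423 = (100 - 80052)*93423 = -79952*93423 = -7469355696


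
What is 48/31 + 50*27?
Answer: 41898/31 ≈ 1351.5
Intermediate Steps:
48/31 + 50*27 = 48*(1/31) + 1350 = 48/31 + 1350 = 41898/31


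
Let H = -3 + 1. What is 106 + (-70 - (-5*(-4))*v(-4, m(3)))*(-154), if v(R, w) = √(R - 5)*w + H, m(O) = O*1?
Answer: 4726 + 27720*I ≈ 4726.0 + 27720.0*I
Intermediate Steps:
H = -2
m(O) = O
v(R, w) = -2 + w*√(-5 + R) (v(R, w) = √(R - 5)*w - 2 = √(-5 + R)*w - 2 = w*√(-5 + R) - 2 = -2 + w*√(-5 + R))
106 + (-70 - (-5*(-4))*v(-4, m(3)))*(-154) = 106 + (-70 - (-5*(-4))*(-2 + 3*√(-5 - 4)))*(-154) = 106 + (-70 - 20*(-2 + 3*√(-9)))*(-154) = 106 + (-70 - 20*(-2 + 3*(3*I)))*(-154) = 106 + (-70 - 20*(-2 + 9*I))*(-154) = 106 + (-70 - (-40 + 180*I))*(-154) = 106 + (-70 + (40 - 180*I))*(-154) = 106 + (-30 - 180*I)*(-154) = 106 + (4620 + 27720*I) = 4726 + 27720*I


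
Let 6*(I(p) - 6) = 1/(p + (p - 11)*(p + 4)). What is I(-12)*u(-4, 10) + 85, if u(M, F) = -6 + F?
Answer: 28123/258 ≈ 109.00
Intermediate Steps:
I(p) = 6 + 1/(6*(p + (-11 + p)*(4 + p))) (I(p) = 6 + 1/(6*(p + (p - 11)*(p + 4))) = 6 + 1/(6*(p + (-11 + p)*(4 + p))))
I(-12)*u(-4, 10) + 85 = ((1583 - 36*(-12)² + 216*(-12))/(6*(44 - 1*(-12)² + 6*(-12))))*(-6 + 10) + 85 = ((1583 - 36*144 - 2592)/(6*(44 - 1*144 - 72)))*4 + 85 = ((1583 - 5184 - 2592)/(6*(44 - 144 - 72)))*4 + 85 = ((⅙)*(-6193)/(-172))*4 + 85 = ((⅙)*(-1/172)*(-6193))*4 + 85 = (6193/1032)*4 + 85 = 6193/258 + 85 = 28123/258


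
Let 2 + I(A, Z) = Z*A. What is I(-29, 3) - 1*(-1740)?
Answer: 1651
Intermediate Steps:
I(A, Z) = -2 + A*Z (I(A, Z) = -2 + Z*A = -2 + A*Z)
I(-29, 3) - 1*(-1740) = (-2 - 29*3) - 1*(-1740) = (-2 - 87) + 1740 = -89 + 1740 = 1651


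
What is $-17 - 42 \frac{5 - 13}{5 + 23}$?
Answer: $-5$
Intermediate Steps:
$-17 - 42 \frac{5 - 13}{5 + 23} = -17 - 42 \left(- \frac{8}{28}\right) = -17 - 42 \left(\left(-8\right) \frac{1}{28}\right) = -17 - -12 = -17 + 12 = -5$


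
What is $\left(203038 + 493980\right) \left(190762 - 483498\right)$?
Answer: $-204042261248$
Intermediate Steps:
$\left(203038 + 493980\right) \left(190762 - 483498\right) = 697018 \left(-292736\right) = -204042261248$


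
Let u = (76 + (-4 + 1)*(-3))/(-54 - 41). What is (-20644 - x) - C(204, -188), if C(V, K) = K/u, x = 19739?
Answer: -690083/17 ≈ -40593.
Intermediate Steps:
u = -17/19 (u = (76 - 3*(-3))/(-95) = (76 + 9)*(-1/95) = 85*(-1/95) = -17/19 ≈ -0.89474)
C(V, K) = -19*K/17 (C(V, K) = K/(-17/19) = K*(-19/17) = -19*K/17)
(-20644 - x) - C(204, -188) = (-20644 - 1*19739) - (-19)*(-188)/17 = (-20644 - 19739) - 1*3572/17 = -40383 - 3572/17 = -690083/17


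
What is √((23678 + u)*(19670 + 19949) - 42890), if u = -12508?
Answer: 2*√110625335 ≈ 21036.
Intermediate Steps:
√((23678 + u)*(19670 + 19949) - 42890) = √((23678 - 12508)*(19670 + 19949) - 42890) = √(11170*39619 - 42890) = √(442544230 - 42890) = √442501340 = 2*√110625335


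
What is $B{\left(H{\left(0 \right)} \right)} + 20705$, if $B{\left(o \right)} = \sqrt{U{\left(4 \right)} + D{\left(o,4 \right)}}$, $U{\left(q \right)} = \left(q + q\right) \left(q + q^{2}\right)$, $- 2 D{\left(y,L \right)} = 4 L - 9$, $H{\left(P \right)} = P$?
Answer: $20705 + \frac{\sqrt{626}}{2} \approx 20718.0$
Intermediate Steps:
$D{\left(y,L \right)} = \frac{9}{2} - 2 L$ ($D{\left(y,L \right)} = - \frac{4 L - 9}{2} = - \frac{-9 + 4 L}{2} = \frac{9}{2} - 2 L$)
$U{\left(q \right)} = 2 q \left(q + q^{2}\right)$
$B{\left(o \right)} = \frac{\sqrt{626}}{2}$ ($B{\left(o \right)} = \sqrt{2 \cdot 4^{2} \left(1 + 4\right) + \left(\frac{9}{2} - 8\right)} = \sqrt{2 \cdot 16 \cdot 5 + \left(\frac{9}{2} - 8\right)} = \sqrt{160 - \frac{7}{2}} = \sqrt{\frac{313}{2}} = \frac{\sqrt{626}}{2}$)
$B{\left(H{\left(0 \right)} \right)} + 20705 = \frac{\sqrt{626}}{2} + 20705 = 20705 + \frac{\sqrt{626}}{2}$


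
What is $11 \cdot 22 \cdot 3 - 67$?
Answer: $659$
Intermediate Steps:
$11 \cdot 22 \cdot 3 - 67 = 11 \cdot 66 - 67 = 726 - 67 = 659$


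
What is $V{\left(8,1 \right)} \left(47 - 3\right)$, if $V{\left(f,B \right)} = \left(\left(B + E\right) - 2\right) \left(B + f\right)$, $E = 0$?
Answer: $-396$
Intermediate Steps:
$V{\left(f,B \right)} = \left(-2 + B\right) \left(B + f\right)$ ($V{\left(f,B \right)} = \left(\left(B + 0\right) - 2\right) \left(B + f\right) = \left(B - 2\right) \left(B + f\right) = \left(-2 + B\right) \left(B + f\right)$)
$V{\left(8,1 \right)} \left(47 - 3\right) = \left(1^{2} - 2 - 16 + 1 \cdot 8\right) \left(47 - 3\right) = \left(1 - 2 - 16 + 8\right) 44 = \left(-9\right) 44 = -396$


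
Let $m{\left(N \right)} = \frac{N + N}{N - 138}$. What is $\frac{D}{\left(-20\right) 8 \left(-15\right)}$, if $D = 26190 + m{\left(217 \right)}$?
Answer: $\frac{517361}{47400} \approx 10.915$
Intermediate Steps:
$m{\left(N \right)} = \frac{2 N}{-138 + N}$
$D = \frac{2069444}{79}$ ($D = 26190 + 2 \cdot 217 \frac{1}{-138 + 217} = 26190 + 2 \cdot 217 \cdot \frac{1}{79} = 26190 + \frac{434}{79} = \frac{2069444}{79} \approx 26196.0$)
$\frac{D}{\left(-20\right) 8 \left(-15\right)} = \frac{2069444}{79 \left(-20\right) 8 \left(-15\right)} = \frac{2069444}{79 \left(\left(-160\right) \left(-15\right)\right)} = \frac{2069444}{79 \cdot 2400} = \frac{2069444}{79} \cdot \frac{1}{2400} = \frac{517361}{47400}$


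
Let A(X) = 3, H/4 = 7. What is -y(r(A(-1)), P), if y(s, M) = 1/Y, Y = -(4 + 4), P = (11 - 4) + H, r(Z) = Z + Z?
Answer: ⅛ ≈ 0.12500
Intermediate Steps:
H = 28 (H = 4*7 = 28)
r(Z) = 2*Z
P = 35 (P = (11 - 4) + 28 = 7 + 28 = 35)
Y = -8 (Y = -1*8 = -8)
y(s, M) = -⅛ (y(s, M) = 1/(-8) = -⅛)
-y(r(A(-1)), P) = -1*(-⅛) = ⅛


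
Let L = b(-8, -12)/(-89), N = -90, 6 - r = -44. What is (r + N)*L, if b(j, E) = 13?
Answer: 520/89 ≈ 5.8427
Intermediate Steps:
r = 50 (r = 6 - 1*(-44) = 6 + 44 = 50)
L = -13/89 (L = 13/(-89) = 13*(-1/89) = -13/89 ≈ -0.14607)
(r + N)*L = (50 - 90)*(-13/89) = -40*(-13/89) = 520/89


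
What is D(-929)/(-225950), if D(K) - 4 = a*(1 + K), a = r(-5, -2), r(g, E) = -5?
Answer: -2322/112975 ≈ -0.020553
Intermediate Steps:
a = -5
D(K) = -1 - 5*K (D(K) = 4 - 5*(1 + K) = 4 + (-5 - 5*K) = -1 - 5*K)
D(-929)/(-225950) = (-1 - 5*(-929))/(-225950) = (-1 + 4645)*(-1/225950) = 4644*(-1/225950) = -2322/112975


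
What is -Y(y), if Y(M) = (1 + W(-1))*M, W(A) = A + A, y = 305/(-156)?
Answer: -305/156 ≈ -1.9551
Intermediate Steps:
y = -305/156 (y = 305*(-1/156) = -305/156 ≈ -1.9551)
W(A) = 2*A
Y(M) = -M (Y(M) = (1 + 2*(-1))*M = (1 - 2)*M = -M)
-Y(y) = -(-1)*(-305)/156 = -1*305/156 = -305/156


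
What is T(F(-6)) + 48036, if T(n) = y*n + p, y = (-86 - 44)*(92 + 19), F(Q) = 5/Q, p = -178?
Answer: 59883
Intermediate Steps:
y = -14430 (y = -130*111 = -14430)
T(n) = -178 - 14430*n (T(n) = -14430*n - 178 = -178 - 14430*n)
T(F(-6)) + 48036 = (-178 - 72150/(-6)) + 48036 = (-178 - 72150*(-1)/6) + 48036 = (-178 - 14430*(-5/6)) + 48036 = (-178 + 12025) + 48036 = 11847 + 48036 = 59883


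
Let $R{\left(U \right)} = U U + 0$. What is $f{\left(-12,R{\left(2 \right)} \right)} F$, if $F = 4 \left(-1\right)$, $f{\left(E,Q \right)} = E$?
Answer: $48$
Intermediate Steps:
$R{\left(U \right)} = U^{2}$ ($R{\left(U \right)} = U^{2} + 0 = U^{2}$)
$F = -4$
$f{\left(-12,R{\left(2 \right)} \right)} F = \left(-12\right) \left(-4\right) = 48$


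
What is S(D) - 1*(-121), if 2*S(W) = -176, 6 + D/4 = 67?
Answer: 33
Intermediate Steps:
D = 244 (D = -24 + 4*67 = -24 + 268 = 244)
S(W) = -88 (S(W) = (½)*(-176) = -88)
S(D) - 1*(-121) = -88 - 1*(-121) = -88 + 121 = 33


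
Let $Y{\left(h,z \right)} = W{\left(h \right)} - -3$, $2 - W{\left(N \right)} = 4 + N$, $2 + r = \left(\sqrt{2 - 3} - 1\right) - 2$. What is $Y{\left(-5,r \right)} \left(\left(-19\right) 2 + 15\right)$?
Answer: $-138$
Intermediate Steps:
$r = -5 + i$ ($r = -2 - \left(3 - \sqrt{2 - 3}\right) = -2 - \left(3 - i\right) = -5 + i \approx -5.0 + 1.0 i$)
$W{\left(N \right)} = -2 - N$ ($W{\left(N \right)} = 2 - \left(4 + N\right) = -2 - N$)
$Y{\left(h,z \right)} = 1 - h$ ($Y{\left(h,z \right)} = \left(-2 - h\right) - -3 = \left(-2 - h\right) + 3 = 1 - h$)
$Y{\left(-5,r \right)} \left(\left(-19\right) 2 + 15\right) = \left(1 - -5\right) \left(\left(-19\right) 2 + 15\right) = \left(1 + 5\right) \left(-38 + 15\right) = 6 \left(-23\right) = -138$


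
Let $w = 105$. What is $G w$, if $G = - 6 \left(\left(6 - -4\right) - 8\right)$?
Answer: $-1260$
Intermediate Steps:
$G = -12$ ($G = - 6 \left(\left(6 + 4\right) - 8\right) = - 6 \left(10 - 8\right) = \left(-6\right) 2 = -12$)
$G w = \left(-12\right) 105 = -1260$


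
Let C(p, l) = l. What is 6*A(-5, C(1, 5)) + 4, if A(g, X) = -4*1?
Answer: -20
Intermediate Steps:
A(g, X) = -4
6*A(-5, C(1, 5)) + 4 = 6*(-4) + 4 = -24 + 4 = -20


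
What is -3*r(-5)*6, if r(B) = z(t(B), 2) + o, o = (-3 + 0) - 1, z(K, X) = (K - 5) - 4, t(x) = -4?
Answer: 306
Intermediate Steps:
z(K, X) = -9 + K (z(K, X) = (-5 + K) - 4 = -9 + K)
o = -4 (o = -3 - 1 = -4)
r(B) = -17 (r(B) = (-9 - 4) - 4 = -13 - 4 = -17)
-3*r(-5)*6 = -3*(-17)*6 = 51*6 = 306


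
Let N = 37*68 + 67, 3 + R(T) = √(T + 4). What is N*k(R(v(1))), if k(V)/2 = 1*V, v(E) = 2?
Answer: -15498 + 5166*√6 ≈ -2843.9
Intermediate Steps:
R(T) = -3 + √(4 + T) (R(T) = -3 + √(T + 4) = -3 + √(4 + T))
N = 2583 (N = 2516 + 67 = 2583)
k(V) = 2*V (k(V) = 2*(1*V) = 2*V)
N*k(R(v(1))) = 2583*(2*(-3 + √(4 + 2))) = 2583*(2*(-3 + √6)) = 2583*(-6 + 2*√6) = -15498 + 5166*√6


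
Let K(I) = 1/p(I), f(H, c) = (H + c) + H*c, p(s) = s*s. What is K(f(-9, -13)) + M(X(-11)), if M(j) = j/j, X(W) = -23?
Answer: 9026/9025 ≈ 1.0001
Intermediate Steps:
p(s) = s**2
M(j) = 1
f(H, c) = H + c + H*c
K(I) = I**(-2) (K(I) = 1/(I**2) = I**(-2))
K(f(-9, -13)) + M(X(-11)) = (-9 - 13 - 9*(-13))**(-2) + 1 = (-9 - 13 + 117)**(-2) + 1 = 95**(-2) + 1 = 1/9025 + 1 = 9026/9025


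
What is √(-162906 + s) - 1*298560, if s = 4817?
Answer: -298560 + I*√158089 ≈ -2.9856e+5 + 397.6*I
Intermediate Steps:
√(-162906 + s) - 1*298560 = √(-162906 + 4817) - 1*298560 = √(-158089) - 298560 = I*√158089 - 298560 = -298560 + I*√158089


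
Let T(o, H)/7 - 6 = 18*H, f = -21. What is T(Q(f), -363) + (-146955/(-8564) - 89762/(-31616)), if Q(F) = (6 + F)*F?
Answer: -1545900973507/33844928 ≈ -45676.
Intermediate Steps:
Q(F) = F*(6 + F)
T(o, H) = 42 + 126*H (T(o, H) = 42 + 7*(18*H) = 42 + 126*H)
T(Q(f), -363) + (-146955/(-8564) - 89762/(-31616)) = (42 + 126*(-363)) + (-146955/(-8564) - 89762/(-31616)) = (42 - 45738) + (-146955*(-1/8564) - 89762*(-1/31616)) = -45696 + (146955/8564 + 44881/15808) = -45696 + 676856381/33844928 = -1545900973507/33844928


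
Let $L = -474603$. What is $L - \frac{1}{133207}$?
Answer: $- \frac{63220441822}{133207} \approx -4.746 \cdot 10^{5}$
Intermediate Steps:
$L - \frac{1}{133207} = -474603 - \frac{1}{133207} = - \frac{63220441822}{133207}$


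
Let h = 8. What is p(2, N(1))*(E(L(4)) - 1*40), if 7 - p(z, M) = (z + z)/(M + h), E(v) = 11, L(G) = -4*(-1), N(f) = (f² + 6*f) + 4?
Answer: -3741/19 ≈ -196.89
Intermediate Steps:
N(f) = 4 + f² + 6*f
L(G) = 4
p(z, M) = 7 - 2*z/(8 + M) (p(z, M) = 7 - (z + z)/(M + 8) = 7 - 2*z/(8 + M))
p(2, N(1))*(E(L(4)) - 1*40) = ((56 - 2*2 + 7*(4 + 1² + 6*1))/(8 + (4 + 1² + 6*1)))*(11 - 1*40) = ((56 - 4 + 7*(4 + 1 + 6))/(8 + (4 + 1 + 6)))*(11 - 40) = ((56 - 4 + 7*11)/(8 + 11))*(-29) = ((56 - 4 + 77)/19)*(-29) = ((1/19)*129)*(-29) = (129/19)*(-29) = -3741/19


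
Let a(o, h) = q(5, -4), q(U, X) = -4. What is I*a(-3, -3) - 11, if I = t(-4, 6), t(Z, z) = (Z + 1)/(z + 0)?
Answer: -9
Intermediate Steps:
a(o, h) = -4
t(Z, z) = (1 + Z)/z
I = -½ (I = (1 - 4)/6 = (⅙)*(-3) = -½ ≈ -0.50000)
I*a(-3, -3) - 11 = -½*(-4) - 11 = 2 - 11 = -9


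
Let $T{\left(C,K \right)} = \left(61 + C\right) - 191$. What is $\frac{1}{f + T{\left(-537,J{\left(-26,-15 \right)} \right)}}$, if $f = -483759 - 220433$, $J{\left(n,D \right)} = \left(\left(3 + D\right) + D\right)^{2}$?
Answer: $- \frac{1}{704859} \approx -1.4187 \cdot 10^{-6}$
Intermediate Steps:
$J{\left(n,D \right)} = \left(3 + 2 D\right)^{2}$
$T{\left(C,K \right)} = -130 + C$
$f = -704192$
$\frac{1}{f + T{\left(-537,J{\left(-26,-15 \right)} \right)}} = \frac{1}{-704192 - 667} = \frac{1}{-704859} = - \frac{1}{704859}$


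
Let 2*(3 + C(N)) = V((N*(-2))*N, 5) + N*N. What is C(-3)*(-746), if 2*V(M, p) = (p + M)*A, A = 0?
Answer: -1119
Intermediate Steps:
V(M, p) = 0 (V(M, p) = ((p + M)*0)/2 = ((M + p)*0)/2 = (½)*0 = 0)
C(N) = -3 + N²/2 (C(N) = -3 + (0 + N*N)/2 = -3 + (0 + N²)/2 = -3 + N²/2)
C(-3)*(-746) = (-3 + (½)*(-3)²)*(-746) = (-3 + (½)*9)*(-746) = (-3 + 9/2)*(-746) = (3/2)*(-746) = -1119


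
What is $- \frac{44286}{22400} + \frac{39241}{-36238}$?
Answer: $- \frac{620958617}{202932800} \approx -3.0599$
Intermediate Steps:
$- \frac{44286}{22400} + \frac{39241}{-36238} = \left(-44286\right) \frac{1}{22400} + 39241 \left(- \frac{1}{36238}\right) = - \frac{22143}{11200} - \frac{39241}{36238} = - \frac{620958617}{202932800}$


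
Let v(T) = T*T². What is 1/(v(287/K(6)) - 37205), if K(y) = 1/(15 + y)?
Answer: 1/218929104478 ≈ 4.5677e-12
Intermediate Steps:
v(T) = T³
1/(v(287/K(6)) - 37205) = 1/((287/(1/(15 + 6)))³ - 37205) = 1/((287/(1/21))³ - 37205) = 1/((287*21)³ - 37205) = 1/(6027³ - 37205) = 1/(218929141683 - 37205) = 1/218929104478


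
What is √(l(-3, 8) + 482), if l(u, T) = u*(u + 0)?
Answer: √491 ≈ 22.159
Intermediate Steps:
l(u, T) = u² (l(u, T) = u*u = u²)
√(l(-3, 8) + 482) = √((-3)² + 482) = √(9 + 482) = √491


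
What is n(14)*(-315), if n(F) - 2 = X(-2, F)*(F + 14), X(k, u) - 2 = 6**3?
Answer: -1923390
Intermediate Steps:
X(k, u) = 218 (X(k, u) = 2 + 6**3 = 2 + 216 = 218)
n(F) = 3054 + 218*F (n(F) = 2 + 218*(F + 14) = 2 + 218*(14 + F) = 2 + (3052 + 218*F) = 3054 + 218*F)
n(14)*(-315) = (3054 + 218*14)*(-315) = (3054 + 3052)*(-315) = 6106*(-315) = -1923390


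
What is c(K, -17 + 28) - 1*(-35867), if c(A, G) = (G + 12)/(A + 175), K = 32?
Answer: 322804/9 ≈ 35867.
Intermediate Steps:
c(A, G) = (12 + G)/(175 + A)
c(K, -17 + 28) - 1*(-35867) = (12 + (-17 + 28))/(175 + 32) - 1*(-35867) = (12 + 11)/207 + 35867 = (1/207)*23 + 35867 = 1/9 + 35867 = 322804/9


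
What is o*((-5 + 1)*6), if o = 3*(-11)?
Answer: 792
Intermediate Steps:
o = -33
o*((-5 + 1)*6) = -33*(-5 + 1)*6 = -(-132)*6 = -33*(-24) = 792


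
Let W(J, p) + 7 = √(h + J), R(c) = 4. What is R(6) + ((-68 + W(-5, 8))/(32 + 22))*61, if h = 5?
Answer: -1453/18 ≈ -80.722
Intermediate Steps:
W(J, p) = -7 + √(5 + J)
R(6) + ((-68 + W(-5, 8))/(32 + 22))*61 = 4 + ((-68 + (-7 + √(5 - 5)))/(32 + 22))*61 = 4 + ((-68 + (-7 + √0))/54)*61 = 4 + ((-68 + (-7 + 0))*(1/54))*61 = 4 + ((-68 - 7)*(1/54))*61 = 4 - 75*1/54*61 = 4 - 25/18*61 = 4 - 1525/18 = -1453/18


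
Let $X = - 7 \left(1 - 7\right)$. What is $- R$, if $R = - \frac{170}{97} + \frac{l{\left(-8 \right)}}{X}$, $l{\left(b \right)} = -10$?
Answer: $\frac{4055}{2037} \approx 1.9907$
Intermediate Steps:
$X = 42$ ($X = \left(-7\right) \left(-6\right) = 42$)
$R = - \frac{4055}{2037}$ ($R = - \frac{170}{97} - \frac{10}{42} = \left(-170\right) \frac{1}{97} - \frac{5}{21} = - \frac{170}{97} - \frac{5}{21} = - \frac{4055}{2037} \approx -1.9907$)
$- R = \left(-1\right) \left(- \frac{4055}{2037}\right) = \frac{4055}{2037}$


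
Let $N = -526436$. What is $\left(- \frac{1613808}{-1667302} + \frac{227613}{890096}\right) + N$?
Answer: $- \frac{55804298862343487}{106004202928} \approx -5.2644 \cdot 10^{5}$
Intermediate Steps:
$\left(- \frac{1613808}{-1667302} + \frac{227613}{890096}\right) + N = \left(- \frac{1613808}{-1667302} + \frac{227613}{890096}\right) - 526436 = \left(\left(-1613808\right) \left(- \frac{1}{1667302}\right) + 227613 \cdot \frac{1}{890096}\right) - 526436 = \left(\frac{115272}{119093} + \frac{227613}{890096}\right) - 526436 = \frac{129710261121}{106004202928} - 526436 = - \frac{55804298862343487}{106004202928}$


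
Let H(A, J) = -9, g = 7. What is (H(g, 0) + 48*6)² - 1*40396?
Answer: 37445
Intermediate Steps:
(H(g, 0) + 48*6)² - 1*40396 = (-9 + 48*6)² - 1*40396 = (-9 + 288)² - 40396 = 279² - 40396 = 77841 - 40396 = 37445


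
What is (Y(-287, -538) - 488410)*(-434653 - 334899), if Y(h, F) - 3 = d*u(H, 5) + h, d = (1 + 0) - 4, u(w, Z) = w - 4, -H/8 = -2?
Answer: 376103148960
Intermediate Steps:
H = 16 (H = -8*(-2) = 16)
u(w, Z) = -4 + w
d = -3 (d = 1 - 4 = -3)
Y(h, F) = -33 + h (Y(h, F) = 3 + (-3*(-4 + 16) + h) = 3 + (-3*12 + h) = 3 + (-36 + h) = -33 + h)
(Y(-287, -538) - 488410)*(-434653 - 334899) = ((-33 - 287) - 488410)*(-434653 - 334899) = (-320 - 488410)*(-769552) = -488730*(-769552) = 376103148960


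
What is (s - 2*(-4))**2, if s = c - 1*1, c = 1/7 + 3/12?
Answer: 42849/784 ≈ 54.654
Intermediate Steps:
c = 11/28 (c = 1*(1/7) + 3*(1/12) = 1/7 + 1/4 = 11/28 ≈ 0.39286)
s = -17/28 (s = 11/28 - 1*1 = 11/28 - 1 = -17/28 ≈ -0.60714)
(s - 2*(-4))**2 = (-17/28 - 2*(-4))**2 = (-17/28 + 8)**2 = (207/28)**2 = 42849/784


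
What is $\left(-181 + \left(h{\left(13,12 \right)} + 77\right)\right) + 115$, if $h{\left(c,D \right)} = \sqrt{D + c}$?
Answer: $16$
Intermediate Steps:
$\left(-181 + \left(h{\left(13,12 \right)} + 77\right)\right) + 115 = \left(-181 + \left(\sqrt{12 + 13} + 77\right)\right) + 115 = \left(-181 + \left(\sqrt{25} + 77\right)\right) + 115 = \left(-181 + \left(5 + 77\right)\right) + 115 = \left(-181 + 82\right) + 115 = -99 + 115 = 16$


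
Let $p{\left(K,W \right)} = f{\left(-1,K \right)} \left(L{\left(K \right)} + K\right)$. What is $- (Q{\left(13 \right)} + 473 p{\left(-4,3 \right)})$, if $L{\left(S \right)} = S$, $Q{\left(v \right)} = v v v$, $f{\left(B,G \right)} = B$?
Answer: $-5981$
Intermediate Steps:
$Q{\left(v \right)} = v^{3}$ ($Q{\left(v \right)} = v^{2} v = v^{3}$)
$p{\left(K,W \right)} = - 2 K$ ($p{\left(K,W \right)} = - (K + K) = - 2 K$)
$- (Q{\left(13 \right)} + 473 p{\left(-4,3 \right)}) = - (13^{3} + 473 \left(\left(-2\right) \left(-4\right)\right)) = - (2197 + 473 \cdot 8) = - (2197 + 3784) = \left(-1\right) 5981 = -5981$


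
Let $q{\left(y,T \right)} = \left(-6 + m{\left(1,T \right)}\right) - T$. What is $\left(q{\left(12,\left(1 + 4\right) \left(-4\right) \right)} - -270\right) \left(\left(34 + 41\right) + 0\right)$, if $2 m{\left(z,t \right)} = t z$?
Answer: $20550$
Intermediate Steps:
$m{\left(z,t \right)} = \frac{t z}{2}$
$q{\left(y,T \right)} = -6 - \frac{T}{2}$ ($q{\left(y,T \right)} = \left(-6 + \frac{1}{2} T 1\right) - T = \left(-6 + \frac{T}{2}\right) - T = -6 - \frac{T}{2}$)
$\left(q{\left(12,\left(1 + 4\right) \left(-4\right) \right)} - -270\right) \left(\left(34 + 41\right) + 0\right) = \left(\left(-6 - \frac{\left(1 + 4\right) \left(-4\right)}{2}\right) - -270\right) \left(\left(34 + 41\right) + 0\right) = \left(\left(-6 - \frac{5 \left(-4\right)}{2}\right) + 270\right) \left(75 + 0\right) = \left(\left(-6 - -10\right) + 270\right) 75 = \left(\left(-6 + 10\right) + 270\right) 75 = \left(4 + 270\right) 75 = 274 \cdot 75 = 20550$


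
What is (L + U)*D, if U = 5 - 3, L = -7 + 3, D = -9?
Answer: 18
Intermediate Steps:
L = -4
U = 2
(L + U)*D = (-4 + 2)*(-9) = -2*(-9) = 18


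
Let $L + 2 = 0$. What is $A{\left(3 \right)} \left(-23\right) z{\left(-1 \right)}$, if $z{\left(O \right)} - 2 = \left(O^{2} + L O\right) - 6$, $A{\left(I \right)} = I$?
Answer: $69$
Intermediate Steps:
$L = -2$ ($L = -2 + 0 = -2$)
$z{\left(O \right)} = -4 + O^{2} - 2 O$ ($z{\left(O \right)} = 2 - \left(6 - O^{2} + 2 O\right) = -4 + O^{2} - 2 O$)
$A{\left(3 \right)} \left(-23\right) z{\left(-1 \right)} = 3 \left(-23\right) \left(-4 + \left(-1\right)^{2} - -2\right) = - 69 \left(-4 + 1 + 2\right) = \left(-69\right) \left(-1\right) = 69$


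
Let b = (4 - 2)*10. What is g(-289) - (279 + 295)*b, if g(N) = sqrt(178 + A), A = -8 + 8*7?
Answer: -11480 + sqrt(226) ≈ -11465.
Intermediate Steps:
b = 20 (b = 2*10 = 20)
A = 48 (A = -8 + 56 = 48)
g(N) = sqrt(226) (g(N) = sqrt(178 + 48) = sqrt(226))
g(-289) - (279 + 295)*b = sqrt(226) - (279 + 295)*20 = sqrt(226) - 574*20 = sqrt(226) - 1*11480 = sqrt(226) - 11480 = -11480 + sqrt(226)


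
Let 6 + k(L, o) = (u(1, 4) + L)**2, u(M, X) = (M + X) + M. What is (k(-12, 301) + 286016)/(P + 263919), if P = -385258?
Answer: -286046/121339 ≈ -2.3574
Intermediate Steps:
u(M, X) = X + 2*M
k(L, o) = -6 + (6 + L)**2 (k(L, o) = -6 + ((4 + 2*1) + L)**2 = -6 + ((4 + 2) + L)**2 = -6 + (6 + L)**2)
(k(-12, 301) + 286016)/(P + 263919) = ((-6 + (6 - 12)**2) + 286016)/(-385258 + 263919) = ((-6 + (-6)**2) + 286016)/(-121339) = ((-6 + 36) + 286016)*(-1/121339) = (30 + 286016)*(-1/121339) = 286046*(-1/121339) = -286046/121339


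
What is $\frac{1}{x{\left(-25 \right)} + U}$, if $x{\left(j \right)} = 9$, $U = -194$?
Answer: $- \frac{1}{185} \approx -0.0054054$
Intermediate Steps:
$\frac{1}{x{\left(-25 \right)} + U} = \frac{1}{9 - 194} = \frac{1}{-185} = - \frac{1}{185}$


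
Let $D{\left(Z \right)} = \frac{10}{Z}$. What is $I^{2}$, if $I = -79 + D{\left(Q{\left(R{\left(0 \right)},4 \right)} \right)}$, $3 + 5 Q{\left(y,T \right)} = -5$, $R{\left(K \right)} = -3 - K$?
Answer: $\frac{116281}{16} \approx 7267.6$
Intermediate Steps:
$Q{\left(y,T \right)} = - \frac{8}{5}$ ($Q{\left(y,T \right)} = - \frac{3}{5} + \frac{1}{5} \left(-5\right) = - \frac{3}{5} - 1 = - \frac{8}{5}$)
$I = - \frac{341}{4}$ ($I = -79 + \frac{10}{- \frac{8}{5}} = -79 + 10 \left(- \frac{5}{8}\right) = -79 - \frac{25}{4} = - \frac{341}{4} \approx -85.25$)
$I^{2} = \left(- \frac{341}{4}\right)^{2} = \frac{116281}{16}$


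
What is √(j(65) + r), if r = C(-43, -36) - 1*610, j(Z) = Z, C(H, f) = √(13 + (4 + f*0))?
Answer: √(-545 + √17) ≈ 23.257*I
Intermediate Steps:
C(H, f) = √17 (C(H, f) = √(13 + (4 + 0)) = √(13 + 4) = √17)
r = -610 + √17 (r = √17 - 1*610 = √17 - 610 = -610 + √17 ≈ -605.88)
√(j(65) + r) = √(65 + (-610 + √17)) = √(-545 + √17)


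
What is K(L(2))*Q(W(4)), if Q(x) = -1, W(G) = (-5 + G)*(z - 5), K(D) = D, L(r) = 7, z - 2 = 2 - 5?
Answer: -7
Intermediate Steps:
z = -1 (z = 2 + (2 - 5) = 2 - 3 = -1)
W(G) = 30 - 6*G (W(G) = (-5 + G)*(-1 - 5) = (-5 + G)*(-6) = 30 - 6*G)
K(L(2))*Q(W(4)) = 7*(-1) = -7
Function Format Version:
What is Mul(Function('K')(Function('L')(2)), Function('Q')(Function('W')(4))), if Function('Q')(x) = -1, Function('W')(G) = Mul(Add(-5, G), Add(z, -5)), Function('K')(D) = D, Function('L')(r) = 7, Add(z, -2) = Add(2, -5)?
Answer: -7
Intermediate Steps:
z = -1 (z = Add(2, Add(2, -5)) = Add(2, -3) = -1)
Function('W')(G) = Add(30, Mul(-6, G)) (Function('W')(G) = Mul(Add(-5, G), Add(-1, -5)) = Mul(Add(-5, G), -6) = Add(30, Mul(-6, G)))
Mul(Function('K')(Function('L')(2)), Function('Q')(Function('W')(4))) = Mul(7, -1) = -7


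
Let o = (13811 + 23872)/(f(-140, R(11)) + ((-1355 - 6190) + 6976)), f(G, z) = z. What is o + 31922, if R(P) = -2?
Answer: 18189779/571 ≈ 31856.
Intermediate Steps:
o = -37683/571 (o = (13811 + 23872)/(-2 + ((-1355 - 6190) + 6976)) = 37683/(-2 + (-7545 + 6976)) = 37683/(-2 - 569) = 37683/(-571) = 37683*(-1/571) = -37683/571 ≈ -65.995)
o + 31922 = -37683/571 + 31922 = 18189779/571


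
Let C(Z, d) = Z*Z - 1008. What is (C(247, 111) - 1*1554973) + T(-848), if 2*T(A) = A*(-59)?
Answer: -1469956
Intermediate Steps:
T(A) = -59*A/2 (T(A) = (A*(-59))/2 = (-59*A)/2 = -59*A/2)
C(Z, d) = -1008 + Z**2 (C(Z, d) = Z**2 - 1008 = -1008 + Z**2)
(C(247, 111) - 1*1554973) + T(-848) = ((-1008 + 247**2) - 1*1554973) - 59/2*(-848) = ((-1008 + 61009) - 1554973) + 25016 = (60001 - 1554973) + 25016 = -1494972 + 25016 = -1469956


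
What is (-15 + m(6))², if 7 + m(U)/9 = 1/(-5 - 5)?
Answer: 622521/100 ≈ 6225.2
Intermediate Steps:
m(U) = -639/10 (m(U) = -63 + 9/(-5 - 5) = -63 + 9/(-10) = -63 + 9*(-⅒) = -63 - 9/10 = -639/10)
(-15 + m(6))² = (-15 - 639/10)² = (-789/10)² = 622521/100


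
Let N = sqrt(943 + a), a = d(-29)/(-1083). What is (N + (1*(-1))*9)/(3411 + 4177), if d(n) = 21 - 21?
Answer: -9/7588 + sqrt(943)/7588 ≈ 0.0028609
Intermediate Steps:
d(n) = 0
a = 0 (a = 0/(-1083) = 0*(-1/1083) = 0)
N = sqrt(943) (N = sqrt(943 + 0) = sqrt(943) ≈ 30.708)
(N + (1*(-1))*9)/(3411 + 4177) = (sqrt(943) + (1*(-1))*9)/(3411 + 4177) = (sqrt(943) - 1*9)/7588 = (sqrt(943) - 9)*(1/7588) = (-9 + sqrt(943))*(1/7588) = -9/7588 + sqrt(943)/7588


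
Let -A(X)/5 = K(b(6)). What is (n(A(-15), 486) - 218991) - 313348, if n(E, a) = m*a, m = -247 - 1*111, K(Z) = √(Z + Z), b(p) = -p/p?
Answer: -706327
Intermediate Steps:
b(p) = -1 (b(p) = -1*1 = -1)
K(Z) = √2*√Z (K(Z) = √(2*Z) = √2*√Z)
A(X) = -5*I*√2 (A(X) = -5*√2*√(-1) = -5*√2*I = -5*I*√2)
m = -358 (m = -247 - 111 = -358)
n(E, a) = -358*a
(n(A(-15), 486) - 218991) - 313348 = (-358*486 - 218991) - 313348 = (-173988 - 218991) - 313348 = -392979 - 313348 = -706327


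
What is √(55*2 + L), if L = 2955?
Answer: √3065 ≈ 55.362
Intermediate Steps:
√(55*2 + L) = √(55*2 + 2955) = √(110 + 2955) = √3065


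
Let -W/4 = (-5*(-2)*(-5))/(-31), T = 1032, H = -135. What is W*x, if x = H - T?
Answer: 233400/31 ≈ 7529.0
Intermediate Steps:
W = -200/31 (W = -4*-5*(-2)*(-5)/(-31) = -4*10*(-5)*(-1)/31 = -(-200)*(-1)/31 = -4*50/31 = -200/31 ≈ -6.4516)
x = -1167 (x = -135 - 1*1032 = -135 - 1032 = -1167)
W*x = -200/31*(-1167) = 233400/31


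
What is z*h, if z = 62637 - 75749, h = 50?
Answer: -655600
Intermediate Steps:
z = -13112
z*h = -13112*50 = -655600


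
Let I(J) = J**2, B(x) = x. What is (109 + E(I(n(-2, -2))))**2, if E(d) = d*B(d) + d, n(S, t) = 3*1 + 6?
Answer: 45576001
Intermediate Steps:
n(S, t) = 9 (n(S, t) = 3 + 6 = 9)
E(d) = d + d**2 (E(d) = d*d + d = d**2 + d = d + d**2)
(109 + E(I(n(-2, -2))))**2 = (109 + 9**2*(1 + 9**2))**2 = (109 + 81*(1 + 81))**2 = (109 + 81*82)**2 = (109 + 6642)**2 = 6751**2 = 45576001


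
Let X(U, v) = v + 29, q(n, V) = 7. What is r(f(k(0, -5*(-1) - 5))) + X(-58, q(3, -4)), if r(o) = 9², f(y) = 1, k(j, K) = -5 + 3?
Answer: 117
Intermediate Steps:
k(j, K) = -2
r(o) = 81
X(U, v) = 29 + v
r(f(k(0, -5*(-1) - 5))) + X(-58, q(3, -4)) = 81 + (29 + 7) = 81 + 36 = 117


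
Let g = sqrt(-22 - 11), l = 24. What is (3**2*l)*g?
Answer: 216*I*sqrt(33) ≈ 1240.8*I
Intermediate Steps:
g = I*sqrt(33) (g = sqrt(-33) = I*sqrt(33) ≈ 5.7446*I)
(3**2*l)*g = (3**2*24)*(I*sqrt(33)) = (9*24)*(I*sqrt(33)) = 216*(I*sqrt(33)) = 216*I*sqrt(33)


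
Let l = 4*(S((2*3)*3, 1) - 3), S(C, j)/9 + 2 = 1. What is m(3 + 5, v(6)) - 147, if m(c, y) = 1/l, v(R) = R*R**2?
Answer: -7057/48 ≈ -147.02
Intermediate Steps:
S(C, j) = -9 (S(C, j) = -18 + 9*1 = -18 + 9 = -9)
v(R) = R**3
l = -48 (l = 4*(-9 - 3) = 4*(-12) = -48)
m(c, y) = -1/48 (m(c, y) = 1/(-48) = -1/48)
m(3 + 5, v(6)) - 147 = -1/48 - 147 = -7057/48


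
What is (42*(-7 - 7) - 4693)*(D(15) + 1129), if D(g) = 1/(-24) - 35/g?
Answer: -47597653/8 ≈ -5.9497e+6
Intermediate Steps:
D(g) = -1/24 - 35/g (D(g) = 1*(-1/24) - 35/g = -1/24 - 35/g)
(42*(-7 - 7) - 4693)*(D(15) + 1129) = (42*(-7 - 7) - 4693)*((1/24)*(-840 - 1*15)/15 + 1129) = (42*(-14) - 4693)*((1/24)*(1/15)*(-840 - 15) + 1129) = (-588 - 4693)*((1/24)*(1/15)*(-855) + 1129) = -5281*(-19/8 + 1129) = -5281*9013/8 = -47597653/8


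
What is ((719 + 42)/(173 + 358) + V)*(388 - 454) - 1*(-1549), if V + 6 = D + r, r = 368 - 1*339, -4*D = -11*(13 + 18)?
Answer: -2014291/354 ≈ -5690.1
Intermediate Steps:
D = 341/4 (D = -(-11)*(13 + 18)/4 = -(-11)*31/4 = -1/4*(-341) = 341/4 ≈ 85.250)
r = 29 (r = 368 - 339 = 29)
V = 433/4 (V = -6 + (341/4 + 29) = -6 + 457/4 = 433/4 ≈ 108.25)
((719 + 42)/(173 + 358) + V)*(388 - 454) - 1*(-1549) = ((719 + 42)/(173 + 358) + 433/4)*(388 - 454) - 1*(-1549) = (761/531 + 433/4)*(-66) + 1549 = (232967/2124)*(-66) + 1549 = -2562637/354 + 1549 = -2014291/354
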